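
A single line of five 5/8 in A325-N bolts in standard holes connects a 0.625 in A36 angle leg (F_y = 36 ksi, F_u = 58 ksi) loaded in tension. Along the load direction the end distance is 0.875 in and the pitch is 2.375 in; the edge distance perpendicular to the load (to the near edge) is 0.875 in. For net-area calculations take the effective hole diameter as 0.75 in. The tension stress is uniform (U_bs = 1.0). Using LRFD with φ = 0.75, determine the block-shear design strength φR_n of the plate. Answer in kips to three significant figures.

119 kips

Shear plane L_v = 0.875 + 4·2.375 = 10.38 in; A_gv = 10.38 × 0.625 = 6.484 in².
A_nv = (10.38 − 4.5·0.75) × 0.625 = 4.375 in².
A_nt = (0.875 − 0.5·0.75) × 0.625 = 0.3125 in².
0.6 F_u A_nv = 152.2 kips; 0.6 F_y A_gv = 140.1 kips → shear yielding governs the shear term.
R_n = 140.1 + 1.0 × 58 × 0.3125 = 158.2 kips.
Design strength φR_n = 0.75 × 158.2 = 119 kips.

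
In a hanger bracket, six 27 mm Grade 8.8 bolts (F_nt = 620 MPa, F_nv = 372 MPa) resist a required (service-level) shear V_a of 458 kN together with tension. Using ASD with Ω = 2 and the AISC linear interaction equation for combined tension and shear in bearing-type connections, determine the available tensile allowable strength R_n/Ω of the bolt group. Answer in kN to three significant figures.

621 kN

A_b = π·27²/4 = 572.6 mm²; f_rv = 458 × 1000 / (6 × 572.6) = 133.3 MPa.
F'_nt = 1.3 F_nt − (Ω F_nt / F_nv) f_rv = 1.3·620 − (2·620/372)·133.3 = 361.6 MPa, capped at F_nt → F'_nt = 361.6 MPa.
R_n = F'_nt · A_b · n = 361.6 × 572.6 × 6 / 1000 = 1242 kN.
Allowable strength R_n/Ω = 1242 / 2 = 621 kN.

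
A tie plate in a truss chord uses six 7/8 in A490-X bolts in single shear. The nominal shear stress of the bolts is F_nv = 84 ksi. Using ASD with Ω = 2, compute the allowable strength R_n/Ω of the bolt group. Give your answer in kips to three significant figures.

152 kips

A_b = π × 0.875² / 4 = 0.6013 in².
R_n = F_nv · A_b · n · n_s = 84 × 0.6013 × 6 × 1 = 303.1 kips.
Allowable strength R_n/Ω = 303.1 / 2 = 152 kips.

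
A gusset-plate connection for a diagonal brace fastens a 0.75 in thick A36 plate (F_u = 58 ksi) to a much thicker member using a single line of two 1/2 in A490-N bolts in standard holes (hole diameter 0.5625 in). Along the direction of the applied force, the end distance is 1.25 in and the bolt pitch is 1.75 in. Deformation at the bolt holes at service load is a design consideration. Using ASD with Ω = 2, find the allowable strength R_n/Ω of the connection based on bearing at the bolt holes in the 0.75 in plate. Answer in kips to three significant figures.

Per bolt r_n = 1.2 l_c t F_u ≤ 2.4 d t F_u; upper limit = 2.4 × 0.5 × 0.75 × 58 = 52.2 kips.
Edge bolt: l_c = 1.25 − 0.5625/2 = 0.9688 in → 1.2 × 0.9688 × 0.75 × 58 = 50.57 → r_n = 50.57 kips.
Interior bolts: l_c = 1.75 − 0.5625 = 1.188 in → 1.2 × 1.188 × 0.75 × 58 = 61.99 → r_n = 52.2 kips.
R_n = 1 × 50.57 + 1 × 52.2 = 102.8 kips.
Allowable strength R_n/Ω = 102.8 / 2 = 51.4 kips.

51.4 kips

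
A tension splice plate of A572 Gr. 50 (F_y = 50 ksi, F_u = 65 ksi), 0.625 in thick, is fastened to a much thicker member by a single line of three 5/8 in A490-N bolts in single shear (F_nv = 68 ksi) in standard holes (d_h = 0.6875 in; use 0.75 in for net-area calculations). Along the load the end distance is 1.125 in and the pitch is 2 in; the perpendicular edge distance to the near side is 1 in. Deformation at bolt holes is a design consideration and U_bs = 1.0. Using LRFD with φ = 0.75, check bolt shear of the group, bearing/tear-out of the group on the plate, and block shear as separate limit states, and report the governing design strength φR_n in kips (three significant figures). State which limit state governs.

Bolt shear: A_b = π·0.625²/4 = 0.3068 in²; R_n = 68 × 0.3068 × 3 × 1 = 62.59 kips → 0.75 × 62.59 = 46.9 kips.
Bearing: edge l_c = 0.7812, r_n = 38.09 kips; interior l_c = 1.312, r_n = 60.94 kips; R_n = 38.09 + 2·60.94 = 160 kips → 120 kips.
Block shear: A_gv = 3.203, A_nv = 2.031, A_nt = 0.3906 in²; R_n = min(0.6F_uA_nv, 0.6F_yA_gv) + U_bs·F_u·A_nt = 104.6 kips → 78.5 kips.
Bolt shear governs: 46.9 kips.

46.9 kips (bolt shear governs)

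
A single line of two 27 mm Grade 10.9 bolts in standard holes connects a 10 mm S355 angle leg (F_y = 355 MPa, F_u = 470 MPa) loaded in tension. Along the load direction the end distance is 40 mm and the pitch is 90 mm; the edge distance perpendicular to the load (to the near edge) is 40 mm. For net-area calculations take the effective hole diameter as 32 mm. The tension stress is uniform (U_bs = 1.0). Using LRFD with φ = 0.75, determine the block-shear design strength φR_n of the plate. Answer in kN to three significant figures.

258 kN

Shear plane L_v = 40 + 1·90 = 130 mm; A_gv = 130 × 10 = 1300 mm².
A_nv = (130 − 1.5·32) × 10 = 820 mm².
A_nt = (40 − 0.5·32) × 10 = 240 mm².
0.6 F_u A_nv = 231.2 kN; 0.6 F_y A_gv = 276.9 kN → shear rupture governs the shear term.
R_n = 231.2 + 1.0 × 470 × 240 / 1000 = 344 kN.
Design strength φR_n = 0.75 × 344 = 258 kN.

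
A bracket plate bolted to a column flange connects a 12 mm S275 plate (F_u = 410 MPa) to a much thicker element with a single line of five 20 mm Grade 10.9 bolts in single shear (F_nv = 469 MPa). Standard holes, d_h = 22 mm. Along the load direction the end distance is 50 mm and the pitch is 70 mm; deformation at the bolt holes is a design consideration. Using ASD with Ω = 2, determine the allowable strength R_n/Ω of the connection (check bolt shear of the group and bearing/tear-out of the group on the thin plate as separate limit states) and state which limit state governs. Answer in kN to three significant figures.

Bolt shear: A_b = π·20²/4 = 314.2 mm²; R_n = 469 × 314.2 × 5 × 1 / 1000 = 736.7 kN → 736.7 / 2 = 368 kN.
Bearing (1.2 l_c t F_u ≤ 2.4 d t F_u): upper limit = 2.4·20·12·410 / 1000 = 236.2 kN.
  Edge l_c = 50 − 22/2 = 39 → r_n = 230.3 kN; interior l_c = 70 − 22 = 48 → r_n = 236.2 kN.
  R_n,bearing = 1·230.3 + 4·236.2 = 1175 kN → 1175 / 2 = 587 kN.
Bolt shear governs: 368 kN.

368 kN (bolt shear governs)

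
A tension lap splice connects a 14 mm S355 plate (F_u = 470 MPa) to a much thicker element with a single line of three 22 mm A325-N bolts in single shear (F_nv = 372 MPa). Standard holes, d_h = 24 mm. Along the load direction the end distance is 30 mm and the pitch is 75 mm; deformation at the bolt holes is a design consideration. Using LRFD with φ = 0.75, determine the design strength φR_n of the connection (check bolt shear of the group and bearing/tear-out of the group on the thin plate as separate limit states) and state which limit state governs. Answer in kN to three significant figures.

318 kN (bolt shear governs)

Bolt shear: A_b = π·22²/4 = 380.1 mm²; R_n = 372 × 380.1 × 3 × 1 / 1000 = 424.2 kN → 0.75 × 424.2 = 318 kN.
Bearing (1.2 l_c t F_u ≤ 2.4 d t F_u): upper limit = 2.4·22·14·470 / 1000 = 347.4 kN.
  Edge l_c = 30 − 24/2 = 18 → r_n = 142.1 kN; interior l_c = 75 − 24 = 51 → r_n = 347.4 kN.
  R_n,bearing = 1·142.1 + 2·347.4 = 837 kN → 0.75 × 837 = 628 kN.
Bolt shear governs: 318 kN.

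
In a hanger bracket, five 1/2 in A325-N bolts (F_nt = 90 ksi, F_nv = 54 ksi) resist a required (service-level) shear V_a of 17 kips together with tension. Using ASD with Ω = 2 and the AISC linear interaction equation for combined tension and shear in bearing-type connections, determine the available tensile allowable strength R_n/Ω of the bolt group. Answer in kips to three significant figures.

A_b = π·0.5²/4 = 0.1963 in²; f_rv = 17 / (5 × 0.1963) = 17.32 ksi.
F'_nt = 1.3 F_nt − (Ω F_nt / F_nv) f_rv = 1.3·90 − (2·90/54)·17.32 = 59.28 ksi, capped at F_nt → F'_nt = 59.28 ksi.
R_n = F'_nt · A_b · n = 59.28 × 0.1963 × 5 = 58.2 kips.
Allowable strength R_n/Ω = 58.2 / 2 = 29.1 kips.

29.1 kips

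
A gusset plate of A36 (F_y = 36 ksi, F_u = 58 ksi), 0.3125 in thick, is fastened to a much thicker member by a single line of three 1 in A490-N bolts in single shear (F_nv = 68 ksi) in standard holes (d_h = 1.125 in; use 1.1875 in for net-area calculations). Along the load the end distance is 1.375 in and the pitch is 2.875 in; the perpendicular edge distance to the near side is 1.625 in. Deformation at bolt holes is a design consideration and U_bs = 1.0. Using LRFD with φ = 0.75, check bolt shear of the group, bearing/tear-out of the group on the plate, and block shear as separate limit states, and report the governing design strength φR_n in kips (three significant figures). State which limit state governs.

Bolt shear: A_b = π·1²/4 = 0.7854 in²; R_n = 68 × 0.7854 × 3 × 1 = 160.2 kips → 0.75 × 160.2 = 120 kips.
Bearing: edge l_c = 0.8125, r_n = 17.67 kips; interior l_c = 1.75, r_n = 38.06 kips; R_n = 17.67 + 2·38.06 = 93.8 kips → 70.3 kips.
Block shear: A_gv = 2.227, A_nv = 1.299, A_nt = 0.3223 in²; R_n = min(0.6F_uA_nv, 0.6F_yA_gv) + U_bs·F_u·A_nt = 63.89 kips → 47.9 kips.
Block shear governs: 47.9 kips.

47.9 kips (block shear governs)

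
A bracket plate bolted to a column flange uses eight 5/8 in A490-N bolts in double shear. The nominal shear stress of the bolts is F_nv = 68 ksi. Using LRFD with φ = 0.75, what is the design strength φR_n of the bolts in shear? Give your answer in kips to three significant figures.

250 kips

A_b = π × 0.625² / 4 = 0.3068 in².
R_n = F_nv · A_b · n · n_s = 68 × 0.3068 × 8 × 2 = 333.8 kips.
Design strength φR_n = 0.75 × 333.8 = 250 kips.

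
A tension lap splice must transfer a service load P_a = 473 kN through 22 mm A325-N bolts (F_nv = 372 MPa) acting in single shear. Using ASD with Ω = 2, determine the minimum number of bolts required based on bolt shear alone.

A_b = π·22²/4 = 380.1 mm².
Per-bolt allowable strength R_n/Ω = 372 × 380.1 × 1 / 1000 / 2 = 70.7 kN.
n ≥ 473 / 70.7 = 6.69 → use 7 bolts.

7 bolts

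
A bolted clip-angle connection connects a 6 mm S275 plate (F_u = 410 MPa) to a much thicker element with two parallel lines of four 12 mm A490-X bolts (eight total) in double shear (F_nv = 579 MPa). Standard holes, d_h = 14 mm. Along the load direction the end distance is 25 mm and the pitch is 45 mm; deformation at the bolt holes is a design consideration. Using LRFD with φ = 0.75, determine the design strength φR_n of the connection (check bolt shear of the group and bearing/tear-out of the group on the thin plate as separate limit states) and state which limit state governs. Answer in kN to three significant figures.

Bolt shear: A_b = π·12²/4 = 113.1 mm²; R_n = 579 × 113.1 × 8 × 2 / 1000 = 1048 kN → 0.75 × 1048 = 786 kN.
Bearing (1.2 l_c t F_u ≤ 2.4 d t F_u): upper limit = 2.4·12·6·410 / 1000 = 70.85 kN.
  Edge l_c = 25 − 14/2 = 18 → r_n = 53.14 kN; interior l_c = 45 − 14 = 31 → r_n = 70.85 kN.
  R_n,bearing = 2·53.14 + 6·70.85 = 531.4 kN → 0.75 × 531.4 = 399 kN.
Bearing governs: 399 kN.

399 kN (bearing governs)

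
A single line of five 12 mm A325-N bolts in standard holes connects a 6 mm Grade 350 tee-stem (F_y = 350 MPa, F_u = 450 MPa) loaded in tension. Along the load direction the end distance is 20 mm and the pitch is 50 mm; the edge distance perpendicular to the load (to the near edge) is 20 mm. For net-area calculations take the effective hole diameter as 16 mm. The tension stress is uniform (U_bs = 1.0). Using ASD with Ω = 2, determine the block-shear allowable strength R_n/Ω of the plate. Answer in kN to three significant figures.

Shear plane L_v = 20 + 4·50 = 220 mm; A_gv = 220 × 6 = 1320 mm².
A_nv = (220 − 4.5·16) × 6 = 888 mm².
A_nt = (20 − 0.5·16) × 6 = 72 mm².
0.6 F_u A_nv = 239.8 kN; 0.6 F_y A_gv = 277.2 kN → shear rupture governs the shear term.
R_n = 239.8 + 1.0 × 450 × 72 / 1000 = 272.2 kN.
Allowable strength R_n/Ω = 272.2 / 2 = 136 kN.

136 kN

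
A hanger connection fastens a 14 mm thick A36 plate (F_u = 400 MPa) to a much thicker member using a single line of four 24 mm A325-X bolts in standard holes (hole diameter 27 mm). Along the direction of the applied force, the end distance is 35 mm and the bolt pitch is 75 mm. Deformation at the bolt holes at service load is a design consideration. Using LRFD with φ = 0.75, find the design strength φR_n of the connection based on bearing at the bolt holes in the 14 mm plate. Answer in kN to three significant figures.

834 kN

Per bolt r_n = 1.2 l_c t F_u ≤ 2.4 d t F_u; upper limit = 2.4 × 24 × 14 × 400 / 1000 = 322.6 kN.
Edge bolt: l_c = 35 − 27/2 = 21.5 mm → 1.2 × 21.5 × 14 × 400 / 1000 = 144.5 → r_n = 144.5 kN.
Interior bolts: l_c = 75 − 27 = 48 mm → 1.2 × 48 × 14 × 400 / 1000 = 322.6 → r_n = 322.6 kN.
R_n = 1 × 144.5 + 3 × 322.6 = 1112 kN.
Design strength φR_n = 0.75 × 1112 = 834 kN.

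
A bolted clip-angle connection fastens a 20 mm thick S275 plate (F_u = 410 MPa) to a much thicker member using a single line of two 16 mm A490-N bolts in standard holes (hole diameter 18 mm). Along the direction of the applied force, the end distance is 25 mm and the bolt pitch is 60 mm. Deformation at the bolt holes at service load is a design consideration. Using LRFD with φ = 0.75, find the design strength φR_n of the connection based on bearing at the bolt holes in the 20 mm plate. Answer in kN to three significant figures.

Per bolt r_n = 1.2 l_c t F_u ≤ 2.4 d t F_u; upper limit = 2.4 × 16 × 20 × 410 / 1000 = 314.9 kN.
Edge bolt: l_c = 25 − 18/2 = 16 mm → 1.2 × 16 × 20 × 410 / 1000 = 157.4 → r_n = 157.4 kN.
Interior bolts: l_c = 60 − 18 = 42 mm → 1.2 × 42 × 20 × 410 / 1000 = 413.3 → r_n = 314.9 kN.
R_n = 1 × 157.4 + 1 × 314.9 = 472.3 kN.
Design strength φR_n = 0.75 × 472.3 = 354 kN.

354 kN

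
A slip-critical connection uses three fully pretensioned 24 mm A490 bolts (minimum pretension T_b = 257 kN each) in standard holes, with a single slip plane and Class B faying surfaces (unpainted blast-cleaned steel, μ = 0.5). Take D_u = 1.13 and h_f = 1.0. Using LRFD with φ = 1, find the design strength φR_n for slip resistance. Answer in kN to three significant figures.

R_n = μ · D_u · h_f · T_b · n_s · n_b = 0.5 × 1.13 × 1.0 × 257 × 1 × 3 = 435.6 kN.
Design strength φR_n = 1 × 435.6 = 436 kN.

436 kN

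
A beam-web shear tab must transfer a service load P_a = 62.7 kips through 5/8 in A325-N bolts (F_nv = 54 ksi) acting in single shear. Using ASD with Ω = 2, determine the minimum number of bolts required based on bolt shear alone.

A_b = π·0.625²/4 = 0.3068 in².
Per-bolt allowable strength R_n/Ω = 54 × 0.3068 × 1 / 2 = 8.283 kips.
n ≥ 62.7 / 8.283 = 7.569 → use 8 bolts.

8 bolts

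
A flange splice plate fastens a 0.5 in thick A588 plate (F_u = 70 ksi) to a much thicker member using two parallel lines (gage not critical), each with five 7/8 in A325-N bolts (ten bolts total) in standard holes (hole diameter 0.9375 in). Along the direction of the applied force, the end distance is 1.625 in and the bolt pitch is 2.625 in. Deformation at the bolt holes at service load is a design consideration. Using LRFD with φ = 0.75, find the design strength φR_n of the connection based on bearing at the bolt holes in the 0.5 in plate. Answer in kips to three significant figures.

Per bolt r_n = 1.2 l_c t F_u ≤ 2.4 d t F_u; upper limit = 2.4 × 0.875 × 0.5 × 70 = 73.5 kips.
Edge bolt: l_c = 1.625 − 0.9375/2 = 1.156 in → 1.2 × 1.156 × 0.5 × 70 = 48.56 → r_n = 48.56 kips.
Interior bolts: l_c = 2.625 − 0.9375 = 1.688 in → 1.2 × 1.688 × 0.5 × 70 = 70.88 → r_n = 70.88 kips.
R_n = 2 × 48.56 + 8 × 70.88 = 664.1 kips.
Design strength φR_n = 0.75 × 664.1 = 498 kips.

498 kips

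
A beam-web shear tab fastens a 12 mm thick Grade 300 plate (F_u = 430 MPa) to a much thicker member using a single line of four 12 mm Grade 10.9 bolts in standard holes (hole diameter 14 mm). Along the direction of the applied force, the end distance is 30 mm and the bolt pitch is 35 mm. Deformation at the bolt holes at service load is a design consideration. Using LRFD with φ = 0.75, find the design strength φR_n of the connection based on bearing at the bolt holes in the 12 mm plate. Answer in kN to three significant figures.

Per bolt r_n = 1.2 l_c t F_u ≤ 2.4 d t F_u; upper limit = 2.4 × 12 × 12 × 430 / 1000 = 148.6 kN.
Edge bolt: l_c = 30 − 14/2 = 23 mm → 1.2 × 23 × 12 × 430 / 1000 = 142.4 → r_n = 142.4 kN.
Interior bolts: l_c = 35 − 14 = 21 mm → 1.2 × 21 × 12 × 430 / 1000 = 130 → r_n = 130 kN.
R_n = 1 × 142.4 + 3 × 130 = 532.5 kN.
Design strength φR_n = 0.75 × 532.5 = 399 kN.

399 kN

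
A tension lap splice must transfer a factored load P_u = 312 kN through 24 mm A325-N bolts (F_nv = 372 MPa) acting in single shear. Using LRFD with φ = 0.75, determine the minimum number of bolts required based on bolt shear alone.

3 bolts

A_b = π·24²/4 = 452.4 mm².
Per-bolt design strength φR_n = 0.75 × 372 × 452.4 × 1 / 1000 = 126.2 kN.
n ≥ 312 / 126.2 = 2.472 → use 3 bolts.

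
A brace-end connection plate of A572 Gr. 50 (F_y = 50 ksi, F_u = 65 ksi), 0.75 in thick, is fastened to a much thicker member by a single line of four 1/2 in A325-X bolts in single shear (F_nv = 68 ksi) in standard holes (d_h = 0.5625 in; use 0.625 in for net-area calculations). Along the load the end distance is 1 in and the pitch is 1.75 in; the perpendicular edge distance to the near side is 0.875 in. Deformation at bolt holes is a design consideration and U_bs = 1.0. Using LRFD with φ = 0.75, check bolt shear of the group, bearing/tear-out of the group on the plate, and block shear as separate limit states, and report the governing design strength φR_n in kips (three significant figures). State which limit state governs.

40.1 kips (bolt shear governs)

Bolt shear: A_b = π·0.5²/4 = 0.1963 in²; R_n = 68 × 0.1963 × 4 × 1 = 53.41 kips → 0.75 × 53.41 = 40.1 kips.
Bearing: edge l_c = 0.7188, r_n = 42.05 kips; interior l_c = 1.188, r_n = 58.5 kips; R_n = 42.05 + 3·58.5 = 217.5 kips → 163 kips.
Block shear: A_gv = 4.688, A_nv = 3.047, A_nt = 0.4219 in²; R_n = min(0.6F_uA_nv, 0.6F_yA_gv) + U_bs·F_u·A_nt = 146.2 kips → 110 kips.
Bolt shear governs: 40.1 kips.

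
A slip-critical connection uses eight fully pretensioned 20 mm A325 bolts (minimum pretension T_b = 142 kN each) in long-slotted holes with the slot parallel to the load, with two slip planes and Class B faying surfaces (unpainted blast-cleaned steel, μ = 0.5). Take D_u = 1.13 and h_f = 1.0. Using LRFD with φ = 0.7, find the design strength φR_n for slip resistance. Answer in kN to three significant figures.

899 kN

R_n = μ · D_u · h_f · T_b · n_s · n_b = 0.5 × 1.13 × 1.0 × 142 × 2 × 8 = 1284 kN.
Design strength φR_n = 0.7 × 1284 = 899 kN.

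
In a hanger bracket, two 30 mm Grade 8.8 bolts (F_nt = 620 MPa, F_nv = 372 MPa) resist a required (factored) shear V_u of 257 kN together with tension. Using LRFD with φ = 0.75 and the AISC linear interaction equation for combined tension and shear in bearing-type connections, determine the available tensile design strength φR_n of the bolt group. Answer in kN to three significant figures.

A_b = π·30²/4 = 706.9 mm²; f_rv = 257 × 1000 / (2 × 706.9) = 181.8 MPa.
F'_nt = 1.3 F_nt − (F_nt / φF_nv) f_rv = 1.3·620 − (620/(0.75·372))·181.8 = 402 MPa, capped at F_nt → F'_nt = 402 MPa.
R_n = F'_nt · A_b · n = 402 × 706.9 × 2 / 1000 = 568.3 kN.
Design strength φR_n = 0.75 × 568.3 = 426 kN.

426 kN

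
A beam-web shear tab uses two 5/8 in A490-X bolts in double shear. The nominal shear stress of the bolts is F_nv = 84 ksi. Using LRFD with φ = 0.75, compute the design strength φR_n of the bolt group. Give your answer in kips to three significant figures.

A_b = π × 0.625² / 4 = 0.3068 in².
R_n = F_nv · A_b · n · n_s = 84 × 0.3068 × 2 × 2 = 103.1 kips.
Design strength φR_n = 0.75 × 103.1 = 77.3 kips.

77.3 kips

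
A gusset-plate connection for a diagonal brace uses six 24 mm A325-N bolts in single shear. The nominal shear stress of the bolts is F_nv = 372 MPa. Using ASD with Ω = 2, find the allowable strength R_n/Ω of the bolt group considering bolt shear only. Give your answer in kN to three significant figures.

A_b = π × 24² / 4 = 452.4 mm².
R_n = F_nv · A_b · n · n_s = 372 × 452.4 × 6 × 1 / 1000 = 1010 kN.
Allowable strength R_n/Ω = 1010 / 2 = 505 kN.

505 kN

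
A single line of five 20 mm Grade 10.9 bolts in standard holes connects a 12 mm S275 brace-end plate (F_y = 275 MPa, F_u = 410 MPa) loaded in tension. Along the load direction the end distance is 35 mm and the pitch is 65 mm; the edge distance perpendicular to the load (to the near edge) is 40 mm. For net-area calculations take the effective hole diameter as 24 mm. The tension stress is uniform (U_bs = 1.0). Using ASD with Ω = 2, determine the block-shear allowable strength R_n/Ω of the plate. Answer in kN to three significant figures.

Shear plane L_v = 35 + 4·65 = 295 mm; A_gv = 295 × 12 = 3540 mm².
A_nv = (295 − 4.5·24) × 12 = 2244 mm².
A_nt = (40 − 0.5·24) × 12 = 336 mm².
0.6 F_u A_nv = 552 kN; 0.6 F_y A_gv = 584.1 kN → shear rupture governs the shear term.
R_n = 552 + 1.0 × 410 × 336 / 1000 = 689.8 kN.
Allowable strength R_n/Ω = 689.8 / 2 = 345 kN.

345 kN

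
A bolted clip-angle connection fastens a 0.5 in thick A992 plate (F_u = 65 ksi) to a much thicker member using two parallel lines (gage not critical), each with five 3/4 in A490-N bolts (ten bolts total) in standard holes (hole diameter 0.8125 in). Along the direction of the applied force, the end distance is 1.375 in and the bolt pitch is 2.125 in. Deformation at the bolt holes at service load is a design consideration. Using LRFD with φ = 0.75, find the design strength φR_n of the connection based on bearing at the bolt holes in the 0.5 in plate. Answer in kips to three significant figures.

364 kips

Per bolt r_n = 1.2 l_c t F_u ≤ 2.4 d t F_u; upper limit = 2.4 × 0.75 × 0.5 × 65 = 58.5 kips.
Edge bolt: l_c = 1.375 − 0.8125/2 = 0.9688 in → 1.2 × 0.9688 × 0.5 × 65 = 37.78 → r_n = 37.78 kips.
Interior bolts: l_c = 2.125 − 0.8125 = 1.312 in → 1.2 × 1.312 × 0.5 × 65 = 51.19 → r_n = 51.19 kips.
R_n = 2 × 37.78 + 8 × 51.19 = 485.1 kips.
Design strength φR_n = 0.75 × 485.1 = 364 kips.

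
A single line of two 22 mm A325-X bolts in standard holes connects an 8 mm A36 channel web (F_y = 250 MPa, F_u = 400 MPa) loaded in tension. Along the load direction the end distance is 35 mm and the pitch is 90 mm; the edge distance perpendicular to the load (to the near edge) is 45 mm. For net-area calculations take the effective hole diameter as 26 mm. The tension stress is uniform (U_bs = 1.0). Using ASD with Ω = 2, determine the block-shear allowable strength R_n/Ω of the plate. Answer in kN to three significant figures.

126 kN

Shear plane L_v = 35 + 1·90 = 125 mm; A_gv = 125 × 8 = 1000 mm².
A_nv = (125 − 1.5·26) × 8 = 688 mm².
A_nt = (45 − 0.5·26) × 8 = 256 mm².
0.6 F_u A_nv = 165.1 kN; 0.6 F_y A_gv = 150 kN → shear yielding governs the shear term.
R_n = 150 + 1.0 × 400 × 256 / 1000 = 252.4 kN.
Allowable strength R_n/Ω = 252.4 / 2 = 126 kN.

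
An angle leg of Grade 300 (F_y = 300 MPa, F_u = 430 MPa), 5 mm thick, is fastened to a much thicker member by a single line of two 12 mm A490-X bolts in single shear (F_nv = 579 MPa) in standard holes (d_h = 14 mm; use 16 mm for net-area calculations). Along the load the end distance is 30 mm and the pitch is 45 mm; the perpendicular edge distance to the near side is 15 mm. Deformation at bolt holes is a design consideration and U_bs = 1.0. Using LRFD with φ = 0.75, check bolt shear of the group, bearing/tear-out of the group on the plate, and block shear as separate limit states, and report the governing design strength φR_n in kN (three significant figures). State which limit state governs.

60.6 kN (block shear governs)

Bolt shear: A_b = π·12²/4 = 113.1 mm²; R_n = 579 × 113.1 × 2 × 1 / 1000 = 131 kN → 0.75 × 131 = 98.2 kN.
Bearing: edge l_c = 23, r_n = 59.34 kN; interior l_c = 31, r_n = 61.92 kN; R_n = 59.34 + 1·61.92 = 121.3 kN → 90.9 kN.
Block shear: A_gv = 375, A_nv = 255, A_nt = 35 mm²; R_n = min(0.6F_uA_nv, 0.6F_yA_gv) + U_bs·F_u·A_nt = 80.84 kN → 60.6 kN.
Block shear governs: 60.6 kN.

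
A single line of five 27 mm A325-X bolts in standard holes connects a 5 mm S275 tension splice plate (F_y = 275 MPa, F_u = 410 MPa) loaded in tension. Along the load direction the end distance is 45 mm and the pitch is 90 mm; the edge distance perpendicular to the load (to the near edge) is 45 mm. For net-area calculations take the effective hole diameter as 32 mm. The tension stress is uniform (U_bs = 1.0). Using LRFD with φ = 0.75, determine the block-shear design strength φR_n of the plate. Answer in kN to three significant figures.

285 kN

Shear plane L_v = 45 + 4·90 = 405 mm; A_gv = 405 × 5 = 2025 mm².
A_nv = (405 − 4.5·32) × 5 = 1305 mm².
A_nt = (45 − 0.5·32) × 5 = 145 mm².
0.6 F_u A_nv = 321 kN; 0.6 F_y A_gv = 334.1 kN → shear rupture governs the shear term.
R_n = 321 + 1.0 × 410 × 145 / 1000 = 380.5 kN.
Design strength φR_n = 0.75 × 380.5 = 285 kN.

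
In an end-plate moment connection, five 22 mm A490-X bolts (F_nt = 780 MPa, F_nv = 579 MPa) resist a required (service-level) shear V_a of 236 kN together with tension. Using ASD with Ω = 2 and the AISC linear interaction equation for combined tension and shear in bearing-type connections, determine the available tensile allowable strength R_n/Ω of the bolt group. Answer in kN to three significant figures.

A_b = π·22²/4 = 380.1 mm²; f_rv = 236 × 1000 / (5 × 380.1) = 124.2 MPa.
F'_nt = 1.3 F_nt − (Ω F_nt / F_nv) f_rv = 1.3·780 − (2·780/579)·124.2 = 679.5 MPa, capped at F_nt → F'_nt = 679.5 MPa.
R_n = F'_nt · A_b · n = 679.5 × 380.1 × 5 / 1000 = 1291 kN.
Allowable strength R_n/Ω = 1291 / 2 = 646 kN.

646 kN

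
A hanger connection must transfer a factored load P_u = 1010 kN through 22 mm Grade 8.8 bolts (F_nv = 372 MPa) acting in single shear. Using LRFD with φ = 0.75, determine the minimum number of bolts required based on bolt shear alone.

A_b = π·22²/4 = 380.1 mm².
Per-bolt design strength φR_n = 0.75 × 372 × 380.1 × 1 / 1000 = 106.1 kN.
n ≥ 1010 / 106.1 = 9.523 → use 10 bolts.

10 bolts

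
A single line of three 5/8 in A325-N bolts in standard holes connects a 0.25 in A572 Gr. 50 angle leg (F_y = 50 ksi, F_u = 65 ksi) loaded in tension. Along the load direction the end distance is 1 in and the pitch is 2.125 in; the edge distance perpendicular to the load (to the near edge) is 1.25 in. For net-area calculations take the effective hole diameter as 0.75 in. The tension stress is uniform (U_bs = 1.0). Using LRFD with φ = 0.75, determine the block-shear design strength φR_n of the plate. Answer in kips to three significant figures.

35.3 kips

Shear plane L_v = 1 + 2·2.125 = 5.25 in; A_gv = 5.25 × 0.25 = 1.312 in².
A_nv = (5.25 − 2.5·0.75) × 0.25 = 0.8438 in².
A_nt = (1.25 − 0.5·0.75) × 0.25 = 0.2188 in².
0.6 F_u A_nv = 32.91 kips; 0.6 F_y A_gv = 39.38 kips → shear rupture governs the shear term.
R_n = 32.91 + 1.0 × 65 × 0.2188 = 47.12 kips.
Design strength φR_n = 0.75 × 47.12 = 35.3 kips.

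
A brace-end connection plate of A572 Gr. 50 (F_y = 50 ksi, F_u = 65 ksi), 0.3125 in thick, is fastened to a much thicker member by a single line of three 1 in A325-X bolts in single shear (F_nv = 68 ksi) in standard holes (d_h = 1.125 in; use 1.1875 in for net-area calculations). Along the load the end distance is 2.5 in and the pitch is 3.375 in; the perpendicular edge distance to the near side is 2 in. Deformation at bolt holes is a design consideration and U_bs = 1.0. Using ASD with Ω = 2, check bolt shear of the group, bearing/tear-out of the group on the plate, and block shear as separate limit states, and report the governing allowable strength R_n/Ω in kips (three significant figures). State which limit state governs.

52.6 kips (block shear governs)

Bolt shear: A_b = π·1²/4 = 0.7854 in²; R_n = 68 × 0.7854 × 3 × 1 = 160.2 kips → 160.2 / 2 = 80.1 kips.
Bearing: edge l_c = 1.938, r_n = 47.23 kips; interior l_c = 2.25, r_n = 48.75 kips; R_n = 47.23 + 2·48.75 = 144.7 kips → 72.4 kips.
Block shear: A_gv = 2.891, A_nv = 1.963, A_nt = 0.4395 in²; R_n = min(0.6F_uA_nv, 0.6F_yA_gv) + U_bs·F_u·A_nt = 105.1 kips → 52.6 kips.
Block shear governs: 52.6 kips.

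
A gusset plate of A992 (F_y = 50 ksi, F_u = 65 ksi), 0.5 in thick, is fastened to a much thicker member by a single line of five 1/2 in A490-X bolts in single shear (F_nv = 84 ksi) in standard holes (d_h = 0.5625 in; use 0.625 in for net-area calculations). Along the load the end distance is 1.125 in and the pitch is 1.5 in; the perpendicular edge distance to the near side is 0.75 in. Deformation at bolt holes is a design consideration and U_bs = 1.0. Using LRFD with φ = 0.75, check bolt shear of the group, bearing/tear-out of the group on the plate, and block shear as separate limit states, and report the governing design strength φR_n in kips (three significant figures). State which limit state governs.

Bolt shear: A_b = π·0.5²/4 = 0.1963 in²; R_n = 84 × 0.1963 × 5 × 1 = 82.47 kips → 0.75 × 82.47 = 61.9 kips.
Bearing: edge l_c = 0.8438, r_n = 32.91 kips; interior l_c = 0.9375, r_n = 36.56 kips; R_n = 32.91 + 4·36.56 = 179.2 kips → 134 kips.
Block shear: A_gv = 3.562, A_nv = 2.156, A_nt = 0.2188 in²; R_n = min(0.6F_uA_nv, 0.6F_yA_gv) + U_bs·F_u·A_nt = 98.31 kips → 73.7 kips.
Bolt shear governs: 61.9 kips.

61.9 kips (bolt shear governs)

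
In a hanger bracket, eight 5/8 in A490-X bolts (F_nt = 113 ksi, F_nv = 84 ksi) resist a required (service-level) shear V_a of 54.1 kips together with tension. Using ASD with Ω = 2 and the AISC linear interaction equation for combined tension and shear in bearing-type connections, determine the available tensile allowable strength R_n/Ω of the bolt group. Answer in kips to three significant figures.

A_b = π·0.625²/4 = 0.3068 in²; f_rv = 54.1 / (8 × 0.3068) = 22.04 ksi.
F'_nt = 1.3 F_nt − (Ω F_nt / F_nv) f_rv = 1.3·113 − (2·113/84)·22.04 = 87.6 ksi, capped at F_nt → F'_nt = 87.6 ksi.
R_n = F'_nt · A_b · n = 87.6 × 0.3068 × 8 = 215 kips.
Allowable strength R_n/Ω = 215 / 2 = 107 kips.

107 kips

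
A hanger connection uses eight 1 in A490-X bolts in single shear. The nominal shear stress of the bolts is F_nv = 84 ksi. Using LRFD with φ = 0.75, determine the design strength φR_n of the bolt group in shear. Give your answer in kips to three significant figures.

396 kips

A_b = π × 1² / 4 = 0.7854 in².
R_n = F_nv · A_b · n · n_s = 84 × 0.7854 × 8 × 1 = 527.8 kips.
Design strength φR_n = 0.75 × 527.8 = 396 kips.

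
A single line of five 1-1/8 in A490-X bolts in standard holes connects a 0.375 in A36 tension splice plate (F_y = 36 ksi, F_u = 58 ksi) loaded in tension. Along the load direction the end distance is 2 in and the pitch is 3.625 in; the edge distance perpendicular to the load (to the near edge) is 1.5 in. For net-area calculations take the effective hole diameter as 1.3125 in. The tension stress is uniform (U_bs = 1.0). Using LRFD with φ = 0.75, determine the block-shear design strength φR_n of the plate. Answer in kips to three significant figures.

114 kips

Shear plane L_v = 2 + 4·3.625 = 16.5 in; A_gv = 16.5 × 0.375 = 6.188 in².
A_nv = (16.5 − 4.5·1.3125) × 0.375 = 3.973 in².
A_nt = (1.5 − 0.5·1.3125) × 0.375 = 0.3164 in².
0.6 F_u A_nv = 138.2 kips; 0.6 F_y A_gv = 133.6 kips → shear yielding governs the shear term.
R_n = 133.6 + 1.0 × 58 × 0.3164 = 152 kips.
Design strength φR_n = 0.75 × 152 = 114 kips.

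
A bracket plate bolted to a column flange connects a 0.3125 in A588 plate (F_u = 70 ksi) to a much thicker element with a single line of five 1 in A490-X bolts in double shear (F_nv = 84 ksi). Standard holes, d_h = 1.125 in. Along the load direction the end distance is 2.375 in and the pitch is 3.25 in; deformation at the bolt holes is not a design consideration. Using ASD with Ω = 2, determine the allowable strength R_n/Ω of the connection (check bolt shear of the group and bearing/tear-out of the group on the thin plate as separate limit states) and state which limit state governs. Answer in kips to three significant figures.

Bolt shear: A_b = π·1²/4 = 0.7854 in²; R_n = 84 × 0.7854 × 5 × 2 = 659.7 kips → 659.7 / 2 = 330 kips.
Bearing (1.5 l_c t F_u ≤ 3.0 d t F_u): upper limit = 3.0·1·0.3125·70 = 65.62 kips.
  Edge l_c = 2.375 − 1.125/2 = 1.812 → r_n = 59.47 kips; interior l_c = 3.25 − 1.125 = 2.125 → r_n = 65.62 kips.
  R_n,bearing = 1·59.47 + 4·65.62 = 322 kips → 322 / 2 = 161 kips.
Bearing governs: 161 kips.

161 kips (bearing governs)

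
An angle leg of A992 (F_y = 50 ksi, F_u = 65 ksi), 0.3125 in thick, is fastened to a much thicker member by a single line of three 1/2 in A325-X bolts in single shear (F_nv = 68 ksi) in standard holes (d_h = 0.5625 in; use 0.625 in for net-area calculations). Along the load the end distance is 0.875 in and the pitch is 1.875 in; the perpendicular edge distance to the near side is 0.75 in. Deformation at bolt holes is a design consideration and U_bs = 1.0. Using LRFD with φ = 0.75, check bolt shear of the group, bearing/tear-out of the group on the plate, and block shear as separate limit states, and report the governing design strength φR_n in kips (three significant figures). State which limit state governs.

30 kips (bolt shear governs)

Bolt shear: A_b = π·0.5²/4 = 0.1963 in²; R_n = 68 × 0.1963 × 3 × 1 = 40.06 kips → 0.75 × 40.06 = 30 kips.
Bearing: edge l_c = 0.5938, r_n = 14.47 kips; interior l_c = 1.312, r_n = 24.38 kips; R_n = 14.47 + 2·24.38 = 63.22 kips → 47.4 kips.
Block shear: A_gv = 1.445, A_nv = 0.957, A_nt = 0.1367 in²; R_n = min(0.6F_uA_nv, 0.6F_yA_gv) + U_bs·F_u·A_nt = 46.21 kips → 34.7 kips.
Bolt shear governs: 30 kips.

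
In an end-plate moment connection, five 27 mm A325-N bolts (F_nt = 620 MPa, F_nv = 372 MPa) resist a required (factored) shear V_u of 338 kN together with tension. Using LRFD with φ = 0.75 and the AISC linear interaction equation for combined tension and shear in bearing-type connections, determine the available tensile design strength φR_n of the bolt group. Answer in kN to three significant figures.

A_b = π·27²/4 = 572.6 mm²; f_rv = 338 × 1000 / (5 × 572.6) = 118.1 MPa.
F'_nt = 1.3 F_nt − (F_nt / φF_nv) f_rv = 1.3·620 − (620/(0.75·372))·118.1 = 543.6 MPa, capped at F_nt → F'_nt = 543.6 MPa.
R_n = F'_nt · A_b · n = 543.6 × 572.6 × 5 / 1000 = 1556 kN.
Design strength φR_n = 0.75 × 1556 = 1170 kN.

1170 kN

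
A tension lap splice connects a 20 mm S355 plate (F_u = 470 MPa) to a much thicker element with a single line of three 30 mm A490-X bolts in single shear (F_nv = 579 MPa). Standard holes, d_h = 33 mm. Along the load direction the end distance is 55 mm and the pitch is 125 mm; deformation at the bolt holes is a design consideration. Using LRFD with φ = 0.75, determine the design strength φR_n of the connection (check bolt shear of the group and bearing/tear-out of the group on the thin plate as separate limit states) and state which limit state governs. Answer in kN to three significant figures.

921 kN (bolt shear governs)

Bolt shear: A_b = π·30²/4 = 706.9 mm²; R_n = 579 × 706.9 × 3 × 1 / 1000 = 1228 kN → 0.75 × 1228 = 921 kN.
Bearing (1.2 l_c t F_u ≤ 2.4 d t F_u): upper limit = 2.4·30·20·470 / 1000 = 676.8 kN.
  Edge l_c = 55 − 33/2 = 38.5 → r_n = 434.3 kN; interior l_c = 125 − 33 = 92 → r_n = 676.8 kN.
  R_n,bearing = 1·434.3 + 2·676.8 = 1788 kN → 0.75 × 1788 = 1340 kN.
Bolt shear governs: 921 kN.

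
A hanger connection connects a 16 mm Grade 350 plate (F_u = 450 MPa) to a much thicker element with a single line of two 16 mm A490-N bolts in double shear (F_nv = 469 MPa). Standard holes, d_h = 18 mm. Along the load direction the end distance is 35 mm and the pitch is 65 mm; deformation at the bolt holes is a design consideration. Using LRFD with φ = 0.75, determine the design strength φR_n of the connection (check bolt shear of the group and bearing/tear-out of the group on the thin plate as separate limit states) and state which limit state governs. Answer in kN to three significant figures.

283 kN (bolt shear governs)

Bolt shear: A_b = π·16²/4 = 201.1 mm²; R_n = 469 × 201.1 × 2 × 2 / 1000 = 377.2 kN → 0.75 × 377.2 = 283 kN.
Bearing (1.2 l_c t F_u ≤ 2.4 d t F_u): upper limit = 2.4·16·16·450 / 1000 = 276.5 kN.
  Edge l_c = 35 − 18/2 = 26 → r_n = 224.6 kN; interior l_c = 65 − 18 = 47 → r_n = 276.5 kN.
  R_n,bearing = 1·224.6 + 1·276.5 = 501.1 kN → 0.75 × 501.1 = 376 kN.
Bolt shear governs: 283 kN.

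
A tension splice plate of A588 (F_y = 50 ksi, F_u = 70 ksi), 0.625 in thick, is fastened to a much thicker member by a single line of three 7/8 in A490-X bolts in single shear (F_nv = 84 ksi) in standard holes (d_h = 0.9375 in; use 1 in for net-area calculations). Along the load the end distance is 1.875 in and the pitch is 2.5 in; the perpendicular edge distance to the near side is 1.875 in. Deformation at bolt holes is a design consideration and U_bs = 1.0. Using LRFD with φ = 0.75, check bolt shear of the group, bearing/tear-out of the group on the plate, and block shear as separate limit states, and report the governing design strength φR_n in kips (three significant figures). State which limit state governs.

114 kips (bolt shear governs)

Bolt shear: A_b = π·0.875²/4 = 0.6013 in²; R_n = 84 × 0.6013 × 3 × 1 = 151.5 kips → 0.75 × 151.5 = 114 kips.
Bearing: edge l_c = 1.406, r_n = 73.83 kips; interior l_c = 1.562, r_n = 82.03 kips; R_n = 73.83 + 2·82.03 = 237.9 kips → 178 kips.
Block shear: A_gv = 4.297, A_nv = 2.734, A_nt = 0.8594 in²; R_n = min(0.6F_uA_nv, 0.6F_yA_gv) + U_bs·F_u·A_nt = 175 kips → 131 kips.
Bolt shear governs: 114 kips.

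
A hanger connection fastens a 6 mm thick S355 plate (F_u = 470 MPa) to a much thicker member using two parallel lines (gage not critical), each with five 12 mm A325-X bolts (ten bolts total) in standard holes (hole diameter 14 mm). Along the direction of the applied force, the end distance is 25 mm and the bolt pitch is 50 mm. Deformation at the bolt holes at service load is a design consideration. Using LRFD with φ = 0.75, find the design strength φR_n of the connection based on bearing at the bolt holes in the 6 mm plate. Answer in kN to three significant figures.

579 kN

Per bolt r_n = 1.2 l_c t F_u ≤ 2.4 d t F_u; upper limit = 2.4 × 12 × 6 × 470 / 1000 = 81.22 kN.
Edge bolt: l_c = 25 − 14/2 = 18 mm → 1.2 × 18 × 6 × 470 / 1000 = 60.91 → r_n = 60.91 kN.
Interior bolts: l_c = 50 − 14 = 36 mm → 1.2 × 36 × 6 × 470 / 1000 = 121.8 → r_n = 81.22 kN.
R_n = 2 × 60.91 + 8 × 81.22 = 771.6 kN.
Design strength φR_n = 0.75 × 771.6 = 579 kN.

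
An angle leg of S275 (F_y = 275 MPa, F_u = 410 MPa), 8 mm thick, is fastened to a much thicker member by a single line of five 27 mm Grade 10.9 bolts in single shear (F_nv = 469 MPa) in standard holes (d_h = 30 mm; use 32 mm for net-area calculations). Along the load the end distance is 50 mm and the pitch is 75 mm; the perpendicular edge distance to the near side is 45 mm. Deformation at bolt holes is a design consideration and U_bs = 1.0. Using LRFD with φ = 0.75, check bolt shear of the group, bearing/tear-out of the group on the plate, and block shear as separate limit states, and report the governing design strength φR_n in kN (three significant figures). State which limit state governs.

375 kN (block shear governs)

Bolt shear: A_b = π·27²/4 = 572.6 mm²; R_n = 469 × 572.6 × 5 × 1 / 1000 = 1343 kN → 0.75 × 1343 = 1010 kN.
Bearing: edge l_c = 35, r_n = 137.8 kN; interior l_c = 45, r_n = 177.1 kN; R_n = 137.8 + 4·177.1 = 846.2 kN → 635 kN.
Block shear: A_gv = 2800, A_nv = 1648, A_nt = 232 mm²; R_n = min(0.6F_uA_nv, 0.6F_yA_gv) + U_bs·F_u·A_nt = 500.5 kN → 375 kN.
Block shear governs: 375 kN.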